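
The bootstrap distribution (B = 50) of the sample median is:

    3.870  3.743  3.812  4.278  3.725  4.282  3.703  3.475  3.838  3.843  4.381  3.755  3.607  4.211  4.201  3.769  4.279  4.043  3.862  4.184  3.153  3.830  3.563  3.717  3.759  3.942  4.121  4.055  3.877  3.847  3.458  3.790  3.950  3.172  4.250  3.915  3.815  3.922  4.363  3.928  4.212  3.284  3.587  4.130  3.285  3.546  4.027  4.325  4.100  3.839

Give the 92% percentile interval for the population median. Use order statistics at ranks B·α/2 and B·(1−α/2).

(3.172, 4.325)

Sorted replicates: 3.153, 3.172, 3.284, 3.285, 3.458, 3.475, 3.546, 3.563, 3.587, 3.607, 3.703, 3.717, 3.725, 3.743, 3.755, 3.759, 3.769, 3.790, 3.812, 3.815, 3.830, 3.838, 3.839, 3.843, 3.847, 3.862, 3.870, 3.877, 3.915, 3.922, 3.928, 3.942, 3.950, 4.027, 4.043, 4.055, 4.100, 4.121, 4.130, 4.184, 4.201, 4.211, 4.212, 4.250, 4.278, 4.279, 4.282, 4.325, 4.363, 4.381
α = 0.08; lower rank = 50 × 0.040 = 2; upper rank = 50 × 0.960 = 48.
The 2nd smallest replicate is 3.172; the 48th is 4.325.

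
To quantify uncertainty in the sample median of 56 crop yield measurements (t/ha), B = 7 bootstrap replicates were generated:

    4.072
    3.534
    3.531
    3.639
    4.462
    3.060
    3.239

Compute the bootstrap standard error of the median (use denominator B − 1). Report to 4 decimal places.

SE* = 0.4800

Bootstrap SE is the standard deviation of the 7 replicate medians.
Mean of replicates: (4.072 + 3.534 + 3.531 + 3.639 + 4.462 + 3.060 + 3.239) / 7 = 25.53700 / 7 = 3.64814
Sum of squared deviations: (+0.42386)² + (−0.11414)² + (−0.11714)² + (−0.00914)² + (+0.81386)² + (−0.58814)² + (−0.40914)² = 1.38216
Variance = 1.38216 / 6 = 0.23036
SE* = √0.23036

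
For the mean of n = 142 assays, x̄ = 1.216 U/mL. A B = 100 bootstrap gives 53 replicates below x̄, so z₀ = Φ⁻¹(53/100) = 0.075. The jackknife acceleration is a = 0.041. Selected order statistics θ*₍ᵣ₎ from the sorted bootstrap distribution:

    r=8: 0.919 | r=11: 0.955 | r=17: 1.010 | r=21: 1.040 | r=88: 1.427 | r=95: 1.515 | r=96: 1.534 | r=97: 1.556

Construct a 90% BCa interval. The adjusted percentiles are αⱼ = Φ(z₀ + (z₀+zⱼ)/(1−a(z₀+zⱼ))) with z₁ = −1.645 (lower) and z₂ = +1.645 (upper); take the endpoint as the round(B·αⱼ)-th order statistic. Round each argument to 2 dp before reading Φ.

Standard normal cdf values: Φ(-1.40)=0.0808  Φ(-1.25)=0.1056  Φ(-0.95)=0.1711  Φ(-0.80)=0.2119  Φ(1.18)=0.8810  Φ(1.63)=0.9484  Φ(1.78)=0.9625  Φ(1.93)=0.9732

Lower: z₀ + z₁ = 0.075 + (-1.645) = -1.570; 1 − a(z₀+z₁) = 1 − (0.041)(-1.570) = 1.0644; argument = 0.075 + (-1.570)/1.0644 = -1.4001 → -1.40.
α₁ = Φ(-1.40) = 0.0808; rank = round(100 × 0.0808) = 8; θ*₍8₎ = 0.919.
Upper: z₀ + z₂ = 1.720; 1 − a(z₀+z₂) = 0.9295; argument = 1.9255 → 1.93; α₂ = 0.9732; rank = 97; θ*₍97₎ = 1.556.

(0.919, 1.556)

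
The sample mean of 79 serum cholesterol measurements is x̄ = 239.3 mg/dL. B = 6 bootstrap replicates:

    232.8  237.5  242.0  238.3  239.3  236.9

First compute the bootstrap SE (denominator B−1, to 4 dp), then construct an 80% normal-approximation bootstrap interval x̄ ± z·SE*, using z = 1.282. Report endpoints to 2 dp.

(235.41, 243.19)

Mean of replicates = 237.8000; sum of squared deviations = 46.0400; SE* = √(46.0400/5) = 3.0345
Margin = 1.282 × 3.0345 = 3.890
Interval: 239.3 ± 3.890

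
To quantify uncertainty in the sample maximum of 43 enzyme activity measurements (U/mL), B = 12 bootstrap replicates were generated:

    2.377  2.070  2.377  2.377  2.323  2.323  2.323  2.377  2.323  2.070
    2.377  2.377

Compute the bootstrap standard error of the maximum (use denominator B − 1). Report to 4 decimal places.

SE* = 0.1139

Bootstrap SE is the standard deviation of the 12 replicate maximums.
Mean of replicates: (2.377 + 2.070 + 2.377 + 2.377 + 2.323 + 2.323 + 2.323 + 2.377 + 2.323 + 2.070 + 2.377 + 2.377) / 12 = 27.69400 / 12 = 2.30783
Sum of squared deviations: (+0.06917)² + (−0.23783)² + (+0.06917)² + (+0.06917)² + (+0.01517)² + (+0.01517)² + (+0.01517)² + (+0.06917)² + (+0.01517)² + (−0.23783)² + (+0.06917)² + (+0.06917)² = 0.14275
Variance = 0.14275 / 11 = 0.01298
SE* = √0.01298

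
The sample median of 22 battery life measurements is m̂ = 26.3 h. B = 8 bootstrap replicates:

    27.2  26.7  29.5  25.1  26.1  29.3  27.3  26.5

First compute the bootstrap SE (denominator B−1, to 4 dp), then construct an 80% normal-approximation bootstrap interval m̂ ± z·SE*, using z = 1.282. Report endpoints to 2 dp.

(24.36, 28.24)

Mean of replicates = 27.2125; sum of squared deviations = 16.0687; SE* = √(16.0687/7) = 1.5151
Margin = 1.282 × 1.5151 = 1.942
Interval: 26.3 ± 1.942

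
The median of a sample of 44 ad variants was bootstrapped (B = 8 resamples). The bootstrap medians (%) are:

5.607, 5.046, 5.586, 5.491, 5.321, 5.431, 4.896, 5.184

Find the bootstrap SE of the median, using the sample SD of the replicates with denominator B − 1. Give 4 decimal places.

SE* = 0.2586

Bootstrap SE is the standard deviation of the 8 replicate medians.
Mean of replicates: (5.607 + 5.046 + 5.586 + 5.491 + 5.321 + 5.431 + 4.896 + 5.184) / 8 = 42.56200 / 8 = 5.32025
Sum of squared deviations: (+0.28675)² + (−0.27425)² + (+0.26575)² + (+0.17075)² + (+0.00075)² + (+0.11075)² + (−0.42425)² + (−0.13625)² = 0.46804
Variance = 0.46804 / 7 = 0.06686
SE* = √0.06686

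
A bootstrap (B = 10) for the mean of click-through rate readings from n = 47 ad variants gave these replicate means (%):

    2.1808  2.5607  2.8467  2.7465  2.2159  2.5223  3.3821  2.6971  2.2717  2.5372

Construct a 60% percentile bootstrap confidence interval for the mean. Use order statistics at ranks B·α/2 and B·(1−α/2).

(2.2159, 2.7465)

Sorted replicates: 2.1808, 2.2159, 2.2717, 2.5223, 2.5372, 2.5607, 2.6971, 2.7465, 2.8467, 3.3821
α = 0.40; lower rank = 10 × 0.200 = 2; upper rank = 10 × 0.800 = 8.
The 2nd smallest replicate is 2.2159; the 8th is 2.7465.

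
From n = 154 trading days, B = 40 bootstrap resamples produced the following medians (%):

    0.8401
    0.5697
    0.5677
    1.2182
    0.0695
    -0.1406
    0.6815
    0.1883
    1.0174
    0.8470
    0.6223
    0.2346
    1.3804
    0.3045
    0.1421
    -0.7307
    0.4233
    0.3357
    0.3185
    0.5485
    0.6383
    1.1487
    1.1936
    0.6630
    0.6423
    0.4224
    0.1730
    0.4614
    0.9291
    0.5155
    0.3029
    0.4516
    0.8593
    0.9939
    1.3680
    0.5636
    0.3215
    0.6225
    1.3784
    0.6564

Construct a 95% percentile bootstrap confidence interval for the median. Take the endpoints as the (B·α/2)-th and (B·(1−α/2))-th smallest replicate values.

Sorted replicates: -0.7307, -0.1406, 0.0695, 0.1421, 0.1730, 0.1883, 0.2346, 0.3029, 0.3045, 0.3185, 0.3215, 0.3357, 0.4224, 0.4233, 0.4516, 0.4614, 0.5155, 0.5485, 0.5636, 0.5677, 0.5697, 0.6223, 0.6225, 0.6383, 0.6423, 0.6564, 0.6630, 0.6815, 0.8401, 0.8470, 0.8593, 0.9291, 0.9939, 1.0174, 1.1487, 1.1936, 1.2182, 1.3680, 1.3784, 1.3804
α = 0.05; lower rank = 40 × 0.025 = 1; upper rank = 40 × 0.975 = 39.
The 1st smallest replicate is -0.7307; the 39th is 1.3784.

(-0.7307, 1.3784)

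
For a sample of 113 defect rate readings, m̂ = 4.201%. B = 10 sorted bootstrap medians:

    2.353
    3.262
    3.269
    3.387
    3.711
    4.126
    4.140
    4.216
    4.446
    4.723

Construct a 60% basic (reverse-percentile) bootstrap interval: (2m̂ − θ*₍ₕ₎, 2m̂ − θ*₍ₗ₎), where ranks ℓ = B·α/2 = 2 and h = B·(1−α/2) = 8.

Percentile endpoints at ranks 2 and 8: θ*₍2₎ = 3.262, θ*₍8₎ = 4.216.
Basic interval reflects these around m̂:
  lower = 2 × 4.201 − 4.216 = 4.186
  upper = 2 × 4.201 − 3.262 = 5.140

(4.186, 5.140)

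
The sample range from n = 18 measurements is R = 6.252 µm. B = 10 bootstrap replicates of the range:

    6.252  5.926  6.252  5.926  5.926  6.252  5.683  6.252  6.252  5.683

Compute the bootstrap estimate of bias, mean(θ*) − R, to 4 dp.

bias = −0.2116

mean(θ*) = (6.252 + 5.926 + 6.252 + 5.926 + 5.926 + 6.252 + 5.683 + 6.252 + 6.252 + 5.683) / 10 = 6.04040
bias = 6.04040 − 6.252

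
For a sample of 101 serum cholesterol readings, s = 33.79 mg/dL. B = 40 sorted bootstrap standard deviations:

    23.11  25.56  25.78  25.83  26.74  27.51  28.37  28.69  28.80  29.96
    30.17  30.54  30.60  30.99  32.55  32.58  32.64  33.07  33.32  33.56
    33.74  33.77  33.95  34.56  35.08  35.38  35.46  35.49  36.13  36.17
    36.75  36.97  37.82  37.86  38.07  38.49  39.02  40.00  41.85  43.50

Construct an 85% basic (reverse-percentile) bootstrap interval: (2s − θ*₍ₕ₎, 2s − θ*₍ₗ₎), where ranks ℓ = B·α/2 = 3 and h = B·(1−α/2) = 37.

(28.56, 41.80)

Percentile endpoints at ranks 3 and 37: θ*₍3₎ = 25.78, θ*₍37₎ = 39.02.
Basic interval reflects these around s:
  lower = 2 × 33.79 − 39.02 = 28.56
  upper = 2 × 33.79 − 25.78 = 41.80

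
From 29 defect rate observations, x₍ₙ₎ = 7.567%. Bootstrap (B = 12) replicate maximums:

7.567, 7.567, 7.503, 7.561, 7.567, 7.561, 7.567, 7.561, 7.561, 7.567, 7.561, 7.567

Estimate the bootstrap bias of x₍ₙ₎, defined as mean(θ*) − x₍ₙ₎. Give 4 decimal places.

bias = −0.0078

mean(θ*) = (7.567 + 7.567 + 7.503 + 7.561 + 7.567 + 7.561 + 7.567 + 7.561 + 7.561 + 7.567 + 7.561 + 7.567) / 12 = 7.55917
bias = 7.55917 − 7.567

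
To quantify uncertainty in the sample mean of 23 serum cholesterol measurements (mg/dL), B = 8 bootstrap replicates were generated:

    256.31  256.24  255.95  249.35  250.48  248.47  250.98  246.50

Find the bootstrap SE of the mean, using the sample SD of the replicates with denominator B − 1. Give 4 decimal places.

Bootstrap SE is the standard deviation of the 8 replicate means.
Mean of replicates: (256.31 + 256.24 + 255.95 + 249.35 + 250.48 + 248.47 + 250.98 + 246.50) / 8 = 2014.28000 / 8 = 251.78500
Sum of squared deviations: (+4.52500)² + (+4.45500)² + (+4.16500)² + (−2.43500)² + (−1.30500)² + (−3.31500)² + (−0.80500)² + (−5.28500)² = 104.87060
Variance = 104.87060 / 7 = 14.98151
SE* = √14.98151

SE* = 3.8706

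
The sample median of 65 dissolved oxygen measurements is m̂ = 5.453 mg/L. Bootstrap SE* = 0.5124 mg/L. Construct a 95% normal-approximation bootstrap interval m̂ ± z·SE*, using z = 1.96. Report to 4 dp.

(4.4487, 6.4573)

Margin = 1.96 × 0.5124 = 1.00430
Interval: 5.453 ± 1.00430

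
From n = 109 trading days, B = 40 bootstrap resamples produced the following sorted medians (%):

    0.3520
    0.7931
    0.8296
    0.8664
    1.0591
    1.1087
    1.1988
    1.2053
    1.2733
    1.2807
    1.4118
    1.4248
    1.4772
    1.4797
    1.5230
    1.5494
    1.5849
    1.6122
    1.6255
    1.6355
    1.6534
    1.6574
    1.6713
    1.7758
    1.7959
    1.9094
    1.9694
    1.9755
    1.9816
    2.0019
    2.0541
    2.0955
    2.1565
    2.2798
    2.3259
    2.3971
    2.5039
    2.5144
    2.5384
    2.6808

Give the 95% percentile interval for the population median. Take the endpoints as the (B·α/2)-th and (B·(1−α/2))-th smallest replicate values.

(0.3520, 2.5384)

α = 0.05; lower rank = 40 × 0.025 = 1; upper rank = 40 × 0.975 = 39.
The 1st smallest replicate is 0.3520; the 39th is 2.5384.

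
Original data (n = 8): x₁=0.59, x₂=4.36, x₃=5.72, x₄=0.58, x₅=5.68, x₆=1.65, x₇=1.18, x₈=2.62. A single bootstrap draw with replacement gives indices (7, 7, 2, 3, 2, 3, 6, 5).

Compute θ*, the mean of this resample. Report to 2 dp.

θ* = 3.73

Resample values: 1.18, 1.18, 4.36, 5.72, 4.36, 5.72, 1.65, 5.68.
Mean = (1.18 + 1.18 + 4.36 + 5.72 + 4.36 + 5.72 + 1.65 + 5.68) / 8 = 29.850 / 8 = 3.73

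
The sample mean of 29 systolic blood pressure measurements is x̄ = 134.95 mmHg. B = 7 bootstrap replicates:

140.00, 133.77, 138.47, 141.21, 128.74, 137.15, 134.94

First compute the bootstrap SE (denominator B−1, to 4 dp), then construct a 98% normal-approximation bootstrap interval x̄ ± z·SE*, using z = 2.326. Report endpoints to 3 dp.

Mean of replicates = 136.3257; sum of squared deviations = 108.6290; SE* = √(108.6290/6) = 4.2550
Margin = 2.326 × 4.2550 = 9.8971
Interval: 134.95 ± 9.8971

(125.053, 144.847)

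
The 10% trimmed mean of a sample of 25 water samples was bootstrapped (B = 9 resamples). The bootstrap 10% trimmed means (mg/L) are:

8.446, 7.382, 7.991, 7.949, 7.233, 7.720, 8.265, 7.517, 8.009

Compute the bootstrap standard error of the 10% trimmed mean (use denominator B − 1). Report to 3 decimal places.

SE* = 0.404

Bootstrap SE is the standard deviation of the 9 replicate 10% trimmed means.
Mean of replicates: (8.446 + 7.382 + 7.991 + 7.949 + 7.233 + 7.720 + 8.265 + 7.517 + 8.009) / 9 = 70.5120 / 9 = 7.8347
Sum of squared deviations: (+0.6113)² + (−0.4527)² + (+0.1563)² + (+0.1143)² + (−0.6017)² + (−0.1147)² + (+0.4303)² + (−0.3177)² + (+0.1743)² = 1.3078
Variance = 1.3078 / 8 = 0.1635
SE* = √0.1635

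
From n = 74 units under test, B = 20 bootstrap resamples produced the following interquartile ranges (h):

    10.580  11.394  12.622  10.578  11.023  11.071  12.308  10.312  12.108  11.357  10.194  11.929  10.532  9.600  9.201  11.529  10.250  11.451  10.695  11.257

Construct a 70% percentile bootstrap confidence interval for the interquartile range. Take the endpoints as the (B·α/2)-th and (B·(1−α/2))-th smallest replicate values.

(10.194, 11.929)

Sorted replicates: 9.201, 9.600, 10.194, 10.250, 10.312, 10.532, 10.578, 10.580, 10.695, 11.023, 11.071, 11.257, 11.357, 11.394, 11.451, 11.529, 11.929, 12.108, 12.308, 12.622
α = 0.30; lower rank = 20 × 0.150 = 3; upper rank = 20 × 0.850 = 17.
The 3rd smallest replicate is 10.194; the 17th is 11.929.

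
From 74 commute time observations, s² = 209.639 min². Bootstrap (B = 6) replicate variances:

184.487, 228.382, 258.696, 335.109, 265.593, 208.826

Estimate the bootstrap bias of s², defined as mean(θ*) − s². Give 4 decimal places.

mean(θ*) = (184.487 + 228.382 + 258.696 + 335.109 + 265.593 + 208.826) / 6 = 246.84883
bias = 246.84883 − 209.639

bias = +37.2098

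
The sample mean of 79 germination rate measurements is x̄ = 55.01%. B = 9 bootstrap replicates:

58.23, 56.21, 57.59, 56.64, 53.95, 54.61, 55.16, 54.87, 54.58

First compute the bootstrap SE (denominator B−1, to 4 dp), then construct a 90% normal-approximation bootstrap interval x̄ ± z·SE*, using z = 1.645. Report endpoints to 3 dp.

(52.572, 57.448)

Mean of replicates = 55.7600; sum of squared deviations = 17.5698; SE* = √(17.5698/8) = 1.4820
Margin = 1.645 × 1.4820 = 2.4379
Interval: 55.01 ± 2.4379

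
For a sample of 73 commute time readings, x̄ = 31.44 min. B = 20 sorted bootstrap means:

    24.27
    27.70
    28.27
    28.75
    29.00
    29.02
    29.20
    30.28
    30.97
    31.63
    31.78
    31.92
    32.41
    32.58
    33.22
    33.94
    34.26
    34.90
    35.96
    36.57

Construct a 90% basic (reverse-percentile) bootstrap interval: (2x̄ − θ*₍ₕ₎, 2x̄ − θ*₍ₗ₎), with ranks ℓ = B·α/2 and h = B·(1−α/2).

Percentile endpoints at ranks 1 and 19: θ*₍1₎ = 24.27, θ*₍19₎ = 35.96.
Basic interval reflects these around x̄:
  lower = 2 × 31.44 − 35.96 = 26.92
  upper = 2 × 31.44 − 24.27 = 38.61

(26.92, 38.61)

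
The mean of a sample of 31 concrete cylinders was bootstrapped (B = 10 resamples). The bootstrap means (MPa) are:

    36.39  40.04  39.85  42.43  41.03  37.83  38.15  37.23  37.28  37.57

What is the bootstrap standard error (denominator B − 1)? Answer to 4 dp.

SE* = 1.9507

Bootstrap SE is the standard deviation of the 10 replicate means.
Mean of replicates: (36.39 + 40.04 + 39.85 + 42.43 + 41.03 + 37.83 + 38.15 + 37.23 + 37.28 + 37.57) / 10 = 387.80000 / 10 = 38.78000
Sum of squared deviations: (−2.39000)² + (+1.26000)² + (+1.07000)² + (+3.65000)² + (+2.25000)² + (−0.95000)² + (−0.63000)² + (−1.55000)² + (−1.50000)² + (−1.21000)² = 34.24560
Variance = 34.24560 / 9 = 3.80507
SE* = √3.80507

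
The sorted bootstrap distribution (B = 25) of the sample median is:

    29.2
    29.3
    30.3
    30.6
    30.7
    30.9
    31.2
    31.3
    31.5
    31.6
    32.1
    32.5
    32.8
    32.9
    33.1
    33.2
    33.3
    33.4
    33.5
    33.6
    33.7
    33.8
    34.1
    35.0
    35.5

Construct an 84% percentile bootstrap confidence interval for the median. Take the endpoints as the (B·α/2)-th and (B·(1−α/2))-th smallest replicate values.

α = 0.16; lower rank = 25 × 0.080 = 2; upper rank = 25 × 0.920 = 23.
The 2nd smallest replicate is 29.3; the 23rd is 34.1.

(29.3, 34.1)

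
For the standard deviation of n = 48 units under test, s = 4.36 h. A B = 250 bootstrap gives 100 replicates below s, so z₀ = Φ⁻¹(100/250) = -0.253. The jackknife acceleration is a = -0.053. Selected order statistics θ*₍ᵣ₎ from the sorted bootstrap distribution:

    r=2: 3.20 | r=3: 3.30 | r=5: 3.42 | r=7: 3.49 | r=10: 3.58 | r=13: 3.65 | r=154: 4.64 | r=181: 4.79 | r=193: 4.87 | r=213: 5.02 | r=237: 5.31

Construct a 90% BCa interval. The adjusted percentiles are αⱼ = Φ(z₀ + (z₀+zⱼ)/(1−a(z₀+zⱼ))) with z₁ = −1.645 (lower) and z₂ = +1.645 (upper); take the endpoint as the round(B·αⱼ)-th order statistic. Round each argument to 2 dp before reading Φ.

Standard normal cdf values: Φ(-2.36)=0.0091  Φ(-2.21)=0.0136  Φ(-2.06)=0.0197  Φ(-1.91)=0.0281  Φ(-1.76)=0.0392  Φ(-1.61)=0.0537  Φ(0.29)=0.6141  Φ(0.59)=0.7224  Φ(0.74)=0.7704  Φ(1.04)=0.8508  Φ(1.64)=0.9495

(3.20, 5.02)

Lower: z₀ + z₁ = -0.253 + (-1.645) = -1.898; 1 − a(z₀+z₁) = 1 − (-0.053)(-1.898) = 0.8994; argument = -0.253 + (-1.898)/0.8994 = -2.3633 → -2.36.
α₁ = Φ(-2.36) = 0.0091; rank = round(250 × 0.0091) = 2; θ*₍2₎ = 3.20.
Upper: z₀ + z₂ = 1.392; 1 − a(z₀+z₂) = 1.0738; argument = 1.0434 → 1.04; α₂ = 0.8508; rank = 213; θ*₍213₎ = 5.02.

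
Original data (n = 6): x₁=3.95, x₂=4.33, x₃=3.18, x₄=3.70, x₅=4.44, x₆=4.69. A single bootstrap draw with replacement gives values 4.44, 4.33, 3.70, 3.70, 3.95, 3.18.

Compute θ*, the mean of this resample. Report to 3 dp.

Mean = (4.44 + 4.33 + 3.70 + 3.70 + 3.95 + 3.18) / 6 = 23.300 / 6 = 3.883

θ* = 3.883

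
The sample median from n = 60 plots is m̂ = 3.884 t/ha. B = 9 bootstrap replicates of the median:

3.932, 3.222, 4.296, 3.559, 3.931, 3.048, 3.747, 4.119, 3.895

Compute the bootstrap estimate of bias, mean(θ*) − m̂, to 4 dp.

mean(θ*) = (3.932 + 3.222 + 4.296 + 3.559 + 3.931 + 3.048 + 3.747 + 4.119 + 3.895) / 9 = 3.74989
bias = 3.74989 − 3.884

bias = −0.1341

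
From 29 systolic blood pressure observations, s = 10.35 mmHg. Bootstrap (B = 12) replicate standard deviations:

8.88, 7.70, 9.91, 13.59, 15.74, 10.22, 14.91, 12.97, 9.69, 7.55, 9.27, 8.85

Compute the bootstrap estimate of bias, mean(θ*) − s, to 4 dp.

bias = +0.4233

mean(θ*) = (8.88 + 7.70 + 9.91 + 13.59 + 15.74 + 10.22 + 14.91 + 12.97 + 9.69 + 7.55 + 9.27 + 8.85) / 12 = 10.77333
bias = 10.77333 − 10.35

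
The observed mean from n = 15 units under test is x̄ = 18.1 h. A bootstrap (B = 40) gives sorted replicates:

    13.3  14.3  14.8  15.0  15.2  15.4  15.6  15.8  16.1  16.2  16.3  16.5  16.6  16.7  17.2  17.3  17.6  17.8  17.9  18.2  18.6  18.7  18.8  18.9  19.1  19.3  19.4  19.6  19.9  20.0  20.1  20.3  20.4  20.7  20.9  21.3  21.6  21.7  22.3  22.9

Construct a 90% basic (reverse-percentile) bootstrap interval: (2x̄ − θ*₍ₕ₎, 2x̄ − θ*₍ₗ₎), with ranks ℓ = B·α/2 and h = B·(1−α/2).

Percentile endpoints at ranks 2 and 38: θ*₍2₎ = 14.3, θ*₍38₎ = 21.7.
Basic interval reflects these around x̄:
  lower = 2 × 18.1 − 21.7 = 14.5
  upper = 2 × 18.1 − 14.3 = 21.9

(14.5, 21.9)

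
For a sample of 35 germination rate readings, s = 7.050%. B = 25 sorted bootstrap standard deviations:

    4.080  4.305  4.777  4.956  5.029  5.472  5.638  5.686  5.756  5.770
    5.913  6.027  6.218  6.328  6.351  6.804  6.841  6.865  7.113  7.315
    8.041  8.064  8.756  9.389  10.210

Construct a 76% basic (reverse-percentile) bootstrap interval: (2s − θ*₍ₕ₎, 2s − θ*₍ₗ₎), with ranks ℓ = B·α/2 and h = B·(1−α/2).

Percentile endpoints at ranks 3 and 22: θ*₍3₎ = 4.777, θ*₍22₎ = 8.064.
Basic interval reflects these around s:
  lower = 2 × 7.050 − 8.064 = 6.036
  upper = 2 × 7.050 − 4.777 = 9.323

(6.036, 9.323)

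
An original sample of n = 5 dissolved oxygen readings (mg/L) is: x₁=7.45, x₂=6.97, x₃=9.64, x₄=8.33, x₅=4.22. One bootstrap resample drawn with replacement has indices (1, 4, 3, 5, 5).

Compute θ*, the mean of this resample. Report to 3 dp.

θ* = 6.772

Resample values: 7.45, 8.33, 9.64, 4.22, 4.22.
Mean = (7.45 + 8.33 + 9.64 + 4.22 + 4.22) / 5 = 33.860 / 5 = 6.772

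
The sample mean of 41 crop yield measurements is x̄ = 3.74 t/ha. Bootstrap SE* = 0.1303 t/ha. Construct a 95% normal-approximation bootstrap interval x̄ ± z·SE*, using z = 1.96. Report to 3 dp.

(3.485, 3.995)

Margin = 1.96 × 0.1303 = 0.2554
Interval: 3.74 ± 0.2554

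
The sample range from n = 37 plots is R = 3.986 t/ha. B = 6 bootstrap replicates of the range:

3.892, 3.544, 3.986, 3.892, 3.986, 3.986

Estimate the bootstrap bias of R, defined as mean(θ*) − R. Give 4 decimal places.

bias = −0.1050

mean(θ*) = (3.892 + 3.544 + 3.986 + 3.892 + 3.986 + 3.986) / 6 = 3.88100
bias = 3.88100 − 3.986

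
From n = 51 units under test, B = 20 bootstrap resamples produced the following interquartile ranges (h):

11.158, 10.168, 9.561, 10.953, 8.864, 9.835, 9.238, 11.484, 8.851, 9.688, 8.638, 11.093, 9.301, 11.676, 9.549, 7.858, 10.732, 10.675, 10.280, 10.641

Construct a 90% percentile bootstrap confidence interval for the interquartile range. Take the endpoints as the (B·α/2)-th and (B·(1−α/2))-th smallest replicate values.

(7.858, 11.484)

Sorted replicates: 7.858, 8.638, 8.851, 8.864, 9.238, 9.301, 9.549, 9.561, 9.688, 9.835, 10.168, 10.280, 10.641, 10.675, 10.732, 10.953, 11.093, 11.158, 11.484, 11.676
α = 0.10; lower rank = 20 × 0.050 = 1; upper rank = 20 × 0.950 = 19.
The 1st smallest replicate is 7.858; the 19th is 11.484.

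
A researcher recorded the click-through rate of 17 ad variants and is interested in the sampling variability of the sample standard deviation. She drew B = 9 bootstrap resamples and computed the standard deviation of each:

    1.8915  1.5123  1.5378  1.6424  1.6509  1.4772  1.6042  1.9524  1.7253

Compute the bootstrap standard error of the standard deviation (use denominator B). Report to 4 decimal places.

SE* = 0.1552

Bootstrap SE is the standard deviation of the 9 replicate standard deviations.
Mean of replicates: (1.8915 + 1.5123 + 1.5378 + 1.6424 + 1.6509 + 1.4772 + 1.6042 + 1.9524 + 1.7253) / 9 = 14.99400 / 9 = 1.66600
Sum of squared deviations: (+0.22550)² + (−0.15370)² + (−0.12820)² + (−0.02360)² + (−0.01510)² + (−0.18880)² + (−0.06180)² + (+0.28640)² + (+0.05930)² = 0.21670
Variance = 0.21670 / 9 = 0.02408
SE* = √0.02408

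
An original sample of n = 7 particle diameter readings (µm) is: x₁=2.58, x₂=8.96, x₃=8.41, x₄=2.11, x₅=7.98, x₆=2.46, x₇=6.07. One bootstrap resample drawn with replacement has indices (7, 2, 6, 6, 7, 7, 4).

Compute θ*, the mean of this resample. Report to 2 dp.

θ* = 4.89

Resample values: 6.07, 8.96, 2.46, 2.46, 6.07, 6.07, 2.11.
Mean = (6.07 + 8.96 + 2.46 + 2.46 + 6.07 + 6.07 + 2.11) / 7 = 34.200 / 7 = 4.89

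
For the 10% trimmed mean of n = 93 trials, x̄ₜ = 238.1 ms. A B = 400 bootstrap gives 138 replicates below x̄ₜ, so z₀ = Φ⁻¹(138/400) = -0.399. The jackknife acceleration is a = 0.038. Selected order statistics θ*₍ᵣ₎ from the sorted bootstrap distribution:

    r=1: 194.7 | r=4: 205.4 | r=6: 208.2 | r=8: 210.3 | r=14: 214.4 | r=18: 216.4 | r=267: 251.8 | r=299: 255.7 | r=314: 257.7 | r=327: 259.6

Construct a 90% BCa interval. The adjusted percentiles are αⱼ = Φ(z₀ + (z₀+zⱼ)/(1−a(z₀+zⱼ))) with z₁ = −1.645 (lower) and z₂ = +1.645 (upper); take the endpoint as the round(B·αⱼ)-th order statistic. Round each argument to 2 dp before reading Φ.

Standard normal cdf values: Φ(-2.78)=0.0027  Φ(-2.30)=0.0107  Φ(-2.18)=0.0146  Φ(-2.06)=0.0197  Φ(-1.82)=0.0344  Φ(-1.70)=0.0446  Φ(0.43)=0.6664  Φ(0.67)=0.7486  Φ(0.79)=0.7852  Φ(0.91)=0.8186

(205.4, 259.6)

Lower: z₀ + z₁ = -0.399 + (-1.645) = -2.044; 1 − a(z₀+z₁) = 1 − (0.038)(-2.044) = 1.0777; argument = -0.399 + (-2.044)/1.0777 = -2.2957 → -2.30.
α₁ = Φ(-2.30) = 0.0107; rank = round(400 × 0.0107) = 4; θ*₍4₎ = 205.4.
Upper: z₀ + z₂ = 1.246; 1 − a(z₀+z₂) = 0.9527; argument = 0.9089 → 0.91; α₂ = 0.8186; rank = 327; θ*₍327₎ = 259.6.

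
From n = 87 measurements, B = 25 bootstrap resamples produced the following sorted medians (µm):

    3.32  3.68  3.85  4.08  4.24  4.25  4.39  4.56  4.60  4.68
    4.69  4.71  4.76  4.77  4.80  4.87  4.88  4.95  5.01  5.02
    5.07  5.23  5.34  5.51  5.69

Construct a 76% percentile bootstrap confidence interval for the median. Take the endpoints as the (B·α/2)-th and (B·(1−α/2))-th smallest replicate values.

α = 0.24; lower rank = 25 × 0.120 = 3; upper rank = 25 × 0.880 = 22.
The 3rd smallest replicate is 3.85; the 22nd is 5.23.

(3.85, 5.23)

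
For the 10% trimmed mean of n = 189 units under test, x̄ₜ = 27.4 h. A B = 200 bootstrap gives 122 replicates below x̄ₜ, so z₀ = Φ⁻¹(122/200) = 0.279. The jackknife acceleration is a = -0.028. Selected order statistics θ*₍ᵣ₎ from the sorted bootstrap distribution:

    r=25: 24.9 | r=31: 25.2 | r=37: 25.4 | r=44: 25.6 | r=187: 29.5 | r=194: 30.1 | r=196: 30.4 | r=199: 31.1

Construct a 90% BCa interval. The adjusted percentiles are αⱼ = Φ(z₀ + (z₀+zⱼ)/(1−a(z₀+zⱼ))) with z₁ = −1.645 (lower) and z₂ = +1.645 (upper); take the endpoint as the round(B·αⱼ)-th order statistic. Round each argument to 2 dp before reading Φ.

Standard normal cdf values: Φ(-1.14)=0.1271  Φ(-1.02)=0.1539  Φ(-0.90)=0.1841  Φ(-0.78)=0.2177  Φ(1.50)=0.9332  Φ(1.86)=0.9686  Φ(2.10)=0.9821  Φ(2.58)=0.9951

(24.9, 30.4)

Lower: z₀ + z₁ = 0.279 + (-1.645) = -1.366; 1 − a(z₀+z₁) = 1 − (-0.028)(-1.366) = 0.9618; argument = 0.279 + (-1.366)/0.9618 = -1.1413 → -1.14.
α₁ = Φ(-1.14) = 0.1271; rank = round(200 × 0.1271) = 25; θ*₍25₎ = 24.9.
Upper: z₀ + z₂ = 1.924; 1 − a(z₀+z₂) = 1.0539; argument = 2.1046 → 2.10; α₂ = 0.9821; rank = 196; θ*₍196₎ = 30.4.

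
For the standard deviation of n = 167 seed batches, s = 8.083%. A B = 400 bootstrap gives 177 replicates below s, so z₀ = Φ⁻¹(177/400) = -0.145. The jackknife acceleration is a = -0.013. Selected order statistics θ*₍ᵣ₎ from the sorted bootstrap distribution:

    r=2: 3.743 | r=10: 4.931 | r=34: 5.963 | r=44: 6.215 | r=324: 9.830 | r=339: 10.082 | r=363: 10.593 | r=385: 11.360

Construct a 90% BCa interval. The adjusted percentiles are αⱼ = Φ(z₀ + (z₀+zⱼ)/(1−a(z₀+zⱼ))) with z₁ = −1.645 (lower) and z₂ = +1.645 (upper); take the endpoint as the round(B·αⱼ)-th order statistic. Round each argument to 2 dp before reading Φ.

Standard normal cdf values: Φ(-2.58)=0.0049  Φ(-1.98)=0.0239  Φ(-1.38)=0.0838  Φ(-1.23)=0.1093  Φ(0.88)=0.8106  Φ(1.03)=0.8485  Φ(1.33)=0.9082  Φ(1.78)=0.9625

(4.931, 10.593)

Lower: z₀ + z₁ = -0.145 + (-1.645) = -1.790; 1 − a(z₀+z₁) = 1 − (-0.013)(-1.790) = 0.9767; argument = -0.145 + (-1.790)/0.9767 = -1.9776 → -1.98.
α₁ = Φ(-1.98) = 0.0239; rank = round(400 × 0.0239) = 10; θ*₍10₎ = 4.931.
Upper: z₀ + z₂ = 1.500; 1 − a(z₀+z₂) = 1.0195; argument = 1.3263 → 1.33; α₂ = 0.9082; rank = 363; θ*₍363₎ = 10.593.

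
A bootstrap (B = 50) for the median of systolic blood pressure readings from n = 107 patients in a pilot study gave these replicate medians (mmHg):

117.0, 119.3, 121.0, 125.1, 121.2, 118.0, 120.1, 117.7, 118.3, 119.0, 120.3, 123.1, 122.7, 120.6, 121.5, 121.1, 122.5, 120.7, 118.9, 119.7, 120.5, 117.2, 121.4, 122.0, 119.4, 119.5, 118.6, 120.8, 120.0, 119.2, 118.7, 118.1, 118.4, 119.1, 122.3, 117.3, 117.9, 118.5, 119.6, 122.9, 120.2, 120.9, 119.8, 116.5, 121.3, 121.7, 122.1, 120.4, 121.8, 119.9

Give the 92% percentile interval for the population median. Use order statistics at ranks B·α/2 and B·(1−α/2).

(117.0, 122.9)

Sorted replicates: 116.5, 117.0, 117.2, 117.3, 117.7, 117.9, 118.0, 118.1, 118.3, 118.4, 118.5, 118.6, 118.7, 118.9, 119.0, 119.1, 119.2, 119.3, 119.4, 119.5, 119.6, 119.7, 119.8, 119.9, 120.0, 120.1, 120.2, 120.3, 120.4, 120.5, 120.6, 120.7, 120.8, 120.9, 121.0, 121.1, 121.2, 121.3, 121.4, 121.5, 121.7, 121.8, 122.0, 122.1, 122.3, 122.5, 122.7, 122.9, 123.1, 125.1
α = 0.08; lower rank = 50 × 0.040 = 2; upper rank = 50 × 0.960 = 48.
The 2nd smallest replicate is 117.0; the 48th is 122.9.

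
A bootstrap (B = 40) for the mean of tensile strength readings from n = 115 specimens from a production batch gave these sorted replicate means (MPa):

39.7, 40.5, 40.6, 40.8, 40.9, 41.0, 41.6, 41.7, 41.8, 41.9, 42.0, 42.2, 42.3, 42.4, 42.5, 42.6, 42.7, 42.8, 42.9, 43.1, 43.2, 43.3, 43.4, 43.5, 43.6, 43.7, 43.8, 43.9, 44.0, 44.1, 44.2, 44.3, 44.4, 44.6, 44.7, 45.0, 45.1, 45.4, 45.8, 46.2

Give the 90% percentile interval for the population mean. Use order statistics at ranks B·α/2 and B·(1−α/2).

(40.5, 45.4)

α = 0.10; lower rank = 40 × 0.050 = 2; upper rank = 40 × 0.950 = 38.
The 2nd smallest replicate is 40.5; the 38th is 45.4.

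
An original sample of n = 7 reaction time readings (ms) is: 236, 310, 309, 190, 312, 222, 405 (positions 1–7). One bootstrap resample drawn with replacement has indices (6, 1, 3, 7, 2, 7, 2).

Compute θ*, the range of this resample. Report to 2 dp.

θ* = 183.00

Resample values: 222, 236, 309, 405, 310, 405, 310.
Range = 405 − 222 = 183.00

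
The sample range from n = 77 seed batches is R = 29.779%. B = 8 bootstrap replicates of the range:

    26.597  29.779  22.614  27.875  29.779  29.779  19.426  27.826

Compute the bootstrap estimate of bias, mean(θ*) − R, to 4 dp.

bias = −3.0696

mean(θ*) = (26.597 + 29.779 + 22.614 + 27.875 + 29.779 + 29.779 + 19.426 + 27.826) / 8 = 26.70938
bias = 26.70938 − 29.779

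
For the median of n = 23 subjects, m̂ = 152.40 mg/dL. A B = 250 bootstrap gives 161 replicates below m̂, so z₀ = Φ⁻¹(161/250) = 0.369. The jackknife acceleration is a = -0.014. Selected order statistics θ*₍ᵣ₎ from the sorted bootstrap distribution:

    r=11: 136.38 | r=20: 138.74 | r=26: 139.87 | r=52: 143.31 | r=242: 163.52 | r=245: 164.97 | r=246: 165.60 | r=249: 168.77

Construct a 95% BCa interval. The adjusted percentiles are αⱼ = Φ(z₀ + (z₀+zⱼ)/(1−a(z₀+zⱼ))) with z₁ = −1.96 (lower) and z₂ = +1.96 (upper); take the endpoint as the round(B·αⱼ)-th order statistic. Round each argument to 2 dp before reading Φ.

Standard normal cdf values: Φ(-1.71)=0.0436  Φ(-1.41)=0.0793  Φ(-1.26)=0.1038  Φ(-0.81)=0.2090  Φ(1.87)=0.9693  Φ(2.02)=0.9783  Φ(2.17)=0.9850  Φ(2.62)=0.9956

Lower: z₀ + z₁ = 0.369 + (-1.960) = -1.591; 1 − a(z₀+z₁) = 1 − (-0.014)(-1.591) = 0.9777; argument = 0.369 + (-1.591)/0.9777 = -1.2582 → -1.26.
α₁ = Φ(-1.26) = 0.1038; rank = round(250 × 0.1038) = 26; θ*₍26₎ = 139.87.
Upper: z₀ + z₂ = 2.329; 1 − a(z₀+z₂) = 1.0326; argument = 2.6245 → 2.62; α₂ = 0.9956; rank = 249; θ*₍249₎ = 168.77.

(139.87, 168.77)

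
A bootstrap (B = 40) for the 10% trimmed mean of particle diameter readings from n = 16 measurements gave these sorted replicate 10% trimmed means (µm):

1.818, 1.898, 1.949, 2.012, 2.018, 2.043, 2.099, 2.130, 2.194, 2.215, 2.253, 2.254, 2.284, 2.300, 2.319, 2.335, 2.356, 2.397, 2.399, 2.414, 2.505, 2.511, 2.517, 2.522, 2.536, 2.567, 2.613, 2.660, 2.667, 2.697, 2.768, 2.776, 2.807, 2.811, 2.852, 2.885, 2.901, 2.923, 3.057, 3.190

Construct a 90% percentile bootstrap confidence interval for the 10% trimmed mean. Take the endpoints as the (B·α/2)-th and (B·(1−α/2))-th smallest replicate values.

(1.898, 2.923)

α = 0.10; lower rank = 40 × 0.050 = 2; upper rank = 40 × 0.950 = 38.
The 2nd smallest replicate is 1.898; the 38th is 2.923.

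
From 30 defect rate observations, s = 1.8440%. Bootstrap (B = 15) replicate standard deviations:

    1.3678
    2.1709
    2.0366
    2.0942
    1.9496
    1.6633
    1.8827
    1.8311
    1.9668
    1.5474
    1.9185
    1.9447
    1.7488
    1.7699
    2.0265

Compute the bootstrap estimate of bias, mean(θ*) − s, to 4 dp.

bias = +0.0173

mean(θ*) = (1.3678 + 2.1709 + 2.0366 + 2.0942 + 1.9496 + 1.6633 + 1.8827 + 1.8311 + 1.9668 + 1.5474 + 1.9185 + 1.9447 + 1.7488 + 1.7699 + 2.0265) / 15 = 1.861253
bias = 1.861253 − 1.8440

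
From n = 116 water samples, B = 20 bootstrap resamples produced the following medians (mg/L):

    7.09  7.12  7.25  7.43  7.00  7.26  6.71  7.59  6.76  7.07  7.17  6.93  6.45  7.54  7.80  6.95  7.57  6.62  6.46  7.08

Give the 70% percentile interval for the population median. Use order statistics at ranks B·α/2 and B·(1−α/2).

(6.62, 7.54)

Sorted replicates: 6.45, 6.46, 6.62, 6.71, 6.76, 6.93, 6.95, 7.00, 7.07, 7.08, 7.09, 7.12, 7.17, 7.25, 7.26, 7.43, 7.54, 7.57, 7.59, 7.80
α = 0.30; lower rank = 20 × 0.150 = 3; upper rank = 20 × 0.850 = 17.
The 3rd smallest replicate is 6.62; the 17th is 7.54.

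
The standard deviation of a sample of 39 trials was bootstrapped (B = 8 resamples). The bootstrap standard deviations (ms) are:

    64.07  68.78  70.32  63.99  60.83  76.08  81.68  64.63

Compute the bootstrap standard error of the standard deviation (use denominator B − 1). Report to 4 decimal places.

Bootstrap SE is the standard deviation of the 8 replicate standard deviations.
Mean of replicates: (64.07 + 68.78 + 70.32 + 63.99 + 60.83 + 76.08 + 81.68 + 64.63) / 8 = 550.38000 / 8 = 68.79750
Sum of squared deviations: (−4.72750)² + (−0.01750)² + (+1.52250)² + (−4.80750)² + (−7.96750)² + (+7.28250)² + (+12.88250)² + (−4.16750)² = 347.62235
Variance = 347.62235 / 7 = 49.66034
SE* = √49.66034

SE* = 7.0470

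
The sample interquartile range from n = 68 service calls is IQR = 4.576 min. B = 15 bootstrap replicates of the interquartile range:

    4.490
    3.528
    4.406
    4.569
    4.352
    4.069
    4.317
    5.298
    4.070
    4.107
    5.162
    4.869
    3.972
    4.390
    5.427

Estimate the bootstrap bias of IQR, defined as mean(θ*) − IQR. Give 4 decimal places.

mean(θ*) = (4.490 + 3.528 + 4.406 + 4.569 + 4.352 + 4.069 + 4.317 + 5.298 + 4.070 + 4.107 + 5.162 + 4.869 + 3.972 + 4.390 + 5.427) / 15 = 4.46840
bias = 4.46840 − 4.576

bias = −0.1076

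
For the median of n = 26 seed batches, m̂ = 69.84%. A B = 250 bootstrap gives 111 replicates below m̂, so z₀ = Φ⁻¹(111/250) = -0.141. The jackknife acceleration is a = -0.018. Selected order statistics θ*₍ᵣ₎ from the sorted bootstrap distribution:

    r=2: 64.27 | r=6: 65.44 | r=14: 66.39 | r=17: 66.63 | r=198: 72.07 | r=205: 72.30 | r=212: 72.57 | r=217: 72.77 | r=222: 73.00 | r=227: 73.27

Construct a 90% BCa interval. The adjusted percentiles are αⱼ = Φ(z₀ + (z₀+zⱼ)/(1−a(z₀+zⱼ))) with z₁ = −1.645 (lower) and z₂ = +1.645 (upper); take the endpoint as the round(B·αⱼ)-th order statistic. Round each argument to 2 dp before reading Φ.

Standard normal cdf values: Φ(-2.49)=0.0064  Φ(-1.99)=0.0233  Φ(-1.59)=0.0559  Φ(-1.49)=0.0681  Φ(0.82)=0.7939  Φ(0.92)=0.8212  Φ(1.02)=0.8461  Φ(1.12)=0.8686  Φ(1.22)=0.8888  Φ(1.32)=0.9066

(65.44, 73.27)

Lower: z₀ + z₁ = -0.141 + (-1.645) = -1.786; 1 − a(z₀+z₁) = 1 − (-0.018)(-1.786) = 0.9679; argument = -0.141 + (-1.786)/0.9679 = -1.9863 → -1.99.
α₁ = Φ(-1.99) = 0.0233; rank = round(250 × 0.0233) = 6; θ*₍6₎ = 65.44.
Upper: z₀ + z₂ = 1.504; 1 − a(z₀+z₂) = 1.0271; argument = 1.3234 → 1.32; α₂ = 0.9066; rank = 227; θ*₍227₎ = 73.27.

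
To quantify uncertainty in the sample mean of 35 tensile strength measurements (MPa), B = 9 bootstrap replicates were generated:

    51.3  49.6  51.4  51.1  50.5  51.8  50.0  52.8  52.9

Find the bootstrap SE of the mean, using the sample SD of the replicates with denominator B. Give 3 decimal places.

Bootstrap SE is the standard deviation of the 9 replicate means.
Mean of replicates: (51.3 + 49.6 + 51.4 + 51.1 + 50.5 + 51.8 + 50.0 + 52.8 + 52.9) / 9 = 461.4000 / 9 = 51.2667
Sum of squared deviations: (+0.0333)² + (−1.6667)² + (+0.1333)² + (−0.1667)² + (−0.7667)² + (+0.5333)² + (−1.2667)² + (+1.5333)² + (+1.6333)² = 10.3200
Variance = 10.3200 / 9 = 1.1467
SE* = √1.1467

SE* = 1.071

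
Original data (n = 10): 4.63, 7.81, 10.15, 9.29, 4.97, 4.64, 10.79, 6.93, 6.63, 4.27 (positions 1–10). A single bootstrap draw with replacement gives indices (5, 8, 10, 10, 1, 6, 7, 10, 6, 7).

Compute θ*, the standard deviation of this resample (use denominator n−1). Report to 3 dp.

θ* = 2.632

Resample values: 4.97, 6.93, 4.27, 4.27, 4.63, 4.64, 10.79, 4.27, 4.64, 10.79.
Mean = 6.0200; sum of squared deviations = 62.3648
s² = 62.3648 / 9 = 6.9294
s = √6.9294 = 2.632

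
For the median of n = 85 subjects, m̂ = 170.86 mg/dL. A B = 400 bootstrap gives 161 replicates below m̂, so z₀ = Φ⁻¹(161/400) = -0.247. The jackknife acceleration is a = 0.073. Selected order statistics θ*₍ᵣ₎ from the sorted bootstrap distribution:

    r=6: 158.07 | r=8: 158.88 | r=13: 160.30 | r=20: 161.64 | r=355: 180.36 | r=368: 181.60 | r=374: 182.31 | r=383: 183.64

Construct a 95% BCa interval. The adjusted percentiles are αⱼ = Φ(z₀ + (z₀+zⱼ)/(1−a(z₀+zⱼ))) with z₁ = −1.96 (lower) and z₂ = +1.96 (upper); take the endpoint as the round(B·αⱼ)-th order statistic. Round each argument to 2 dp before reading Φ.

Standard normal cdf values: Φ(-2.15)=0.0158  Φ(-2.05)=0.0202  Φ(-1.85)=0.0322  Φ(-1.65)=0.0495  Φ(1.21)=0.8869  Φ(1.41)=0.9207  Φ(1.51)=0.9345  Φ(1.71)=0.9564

(158.07, 183.64)

Lower: z₀ + z₁ = -0.247 + (-1.960) = -2.207; 1 − a(z₀+z₁) = 1 − (0.073)(-2.207) = 1.1611; argument = -0.247 + (-2.207)/1.1611 = -2.1478 → -2.15.
α₁ = Φ(-2.15) = 0.0158; rank = round(400 × 0.0158) = 6; θ*₍6₎ = 158.07.
Upper: z₀ + z₂ = 1.713; 1 − a(z₀+z₂) = 0.8750; argument = 1.7108 → 1.71; α₂ = 0.9564; rank = 383; θ*₍383₎ = 183.64.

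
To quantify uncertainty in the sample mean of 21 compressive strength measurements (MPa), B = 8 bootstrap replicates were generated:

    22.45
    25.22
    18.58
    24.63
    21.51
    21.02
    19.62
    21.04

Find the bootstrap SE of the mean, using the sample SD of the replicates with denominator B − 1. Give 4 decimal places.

SE* = 2.2836

Bootstrap SE is the standard deviation of the 8 replicate means.
Mean of replicates: (22.45 + 25.22 + 18.58 + 24.63 + 21.51 + 21.02 + 19.62 + 21.04) / 8 = 174.07000 / 8 = 21.75875
Sum of squared deviations: (+0.69125)² + (+3.46125)² + (−3.17875)² + (+2.87125)² + (−0.24875)² + (−0.73875)² + (−2.13875)² + (−0.71875)² = 36.50509
Variance = 36.50509 / 7 = 5.21501
SE* = √5.21501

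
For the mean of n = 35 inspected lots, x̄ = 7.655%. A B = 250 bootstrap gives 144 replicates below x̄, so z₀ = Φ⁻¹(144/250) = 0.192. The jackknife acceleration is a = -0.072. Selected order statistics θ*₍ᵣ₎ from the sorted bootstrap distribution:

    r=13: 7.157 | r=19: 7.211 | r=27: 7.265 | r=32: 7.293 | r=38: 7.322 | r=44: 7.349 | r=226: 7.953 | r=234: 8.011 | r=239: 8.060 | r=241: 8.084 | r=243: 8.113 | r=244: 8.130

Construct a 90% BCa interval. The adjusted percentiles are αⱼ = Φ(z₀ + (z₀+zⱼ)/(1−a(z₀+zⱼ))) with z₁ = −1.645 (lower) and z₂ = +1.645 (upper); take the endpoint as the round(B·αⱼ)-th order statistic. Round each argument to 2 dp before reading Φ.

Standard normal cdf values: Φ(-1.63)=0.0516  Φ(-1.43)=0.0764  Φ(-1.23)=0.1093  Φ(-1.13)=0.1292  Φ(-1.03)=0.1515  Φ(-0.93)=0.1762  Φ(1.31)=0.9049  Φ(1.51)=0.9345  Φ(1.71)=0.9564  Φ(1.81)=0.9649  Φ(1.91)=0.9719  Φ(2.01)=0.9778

Lower: z₀ + z₁ = 0.192 + (-1.645) = -1.453; 1 − a(z₀+z₁) = 1 − (-0.072)(-1.453) = 0.8954; argument = 0.192 + (-1.453)/0.8954 = -1.4308 → -1.43.
α₁ = Φ(-1.43) = 0.0764; rank = round(250 × 0.0764) = 19; θ*₍19₎ = 7.211.
Upper: z₀ + z₂ = 1.837; 1 − a(z₀+z₂) = 1.1323; argument = 1.8144 → 1.81; α₂ = 0.9649; rank = 241; θ*₍241₎ = 8.084.

(7.211, 8.084)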